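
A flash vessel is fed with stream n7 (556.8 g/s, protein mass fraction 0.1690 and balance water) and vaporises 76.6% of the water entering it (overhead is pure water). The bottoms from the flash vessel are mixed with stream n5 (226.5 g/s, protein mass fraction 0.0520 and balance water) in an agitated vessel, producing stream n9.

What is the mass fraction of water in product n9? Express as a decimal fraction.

0.7531

Vapour removed = 0.766×0.831×556.8 = 354.43 g/s; concentrate = 202.37 g/s.
water reaching the mixer = 108.27 (from concentrate) + 226.5×0.948 = 322.99 g/s.
Product flow = 202.37 + 226.5 = 428.87 g/s; water fraction = 0.7531.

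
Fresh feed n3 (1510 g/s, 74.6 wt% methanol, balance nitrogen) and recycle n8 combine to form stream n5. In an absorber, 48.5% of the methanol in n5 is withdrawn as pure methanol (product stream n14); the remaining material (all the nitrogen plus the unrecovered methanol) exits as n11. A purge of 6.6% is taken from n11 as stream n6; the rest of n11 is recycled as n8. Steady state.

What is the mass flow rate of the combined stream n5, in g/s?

nitrogen enters only via n3 and leaves only via the purge: 1510×0.254 = 0.066×(nitrogen in n11), and the absorber passes all nitrogen, so nitrogen in n5 = nitrogen in n11 = 5811.2 g/s.
methanol in n5: m_A = 1510×0.746 + (1−0.066)·(1−0.485)·m_A, so m_A = 1126.5/0.5190 = 2170.5 g/s.
n5 = 2170.5 + 5811.2 = 7981.7 g/s.

7982 g/s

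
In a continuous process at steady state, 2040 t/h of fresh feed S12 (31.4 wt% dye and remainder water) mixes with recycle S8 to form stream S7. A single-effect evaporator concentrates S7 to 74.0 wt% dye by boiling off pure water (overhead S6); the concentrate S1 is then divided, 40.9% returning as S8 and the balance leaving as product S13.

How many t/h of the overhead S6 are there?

Overall dye balance (none leaves overhead): dye in fresh feed = dye in product, i.e. 2040×0.314 = (1−0.409)·S1·0.740.
S1 = 640.56/(0.740×0.591) = 1464.7 t/h.
Recycle S8 = 0.409×1464.7 = 599.05 t/h.
Combined feed S7 = 2040 + 599.05 = 2639.1 t/h.
Overhead S6 = S7 − S1 = 2639.1 − 1464.7 = 1174.4 t/h.

1174 t/h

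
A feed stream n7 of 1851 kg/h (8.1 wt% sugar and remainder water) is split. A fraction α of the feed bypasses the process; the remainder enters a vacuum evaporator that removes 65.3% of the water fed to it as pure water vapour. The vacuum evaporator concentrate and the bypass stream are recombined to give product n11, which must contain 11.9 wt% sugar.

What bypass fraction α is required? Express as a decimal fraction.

All 1851×0.081 = 149.93 kg/h of sugar reaches n11, so n11 = 149.93/0.119 = 1259.9 kg/h and vapour = 591.08 kg/h.
The evaporator receives (1−α)·1851 of feed at 0.919 water and removes 0.653 of that water:
0.653×0.919×(1−α)×1851 = 591.08
(1−α) = 591.08/1110.8 = 0.5321;  α = 0.4679.

0.468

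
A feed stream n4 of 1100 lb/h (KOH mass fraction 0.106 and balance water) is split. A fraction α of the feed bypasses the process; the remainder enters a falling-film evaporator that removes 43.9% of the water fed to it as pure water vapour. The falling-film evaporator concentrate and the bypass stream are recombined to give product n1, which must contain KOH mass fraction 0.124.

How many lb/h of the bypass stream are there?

693.1 lb/h

All 1100×0.106 = 116.6 lb/h of KOH reaches n1, so n1 = 116.6/0.124 = 940.32 lb/h and vapour = 159.68 lb/h.
The evaporator receives (1−α)·1100 of feed at 0.894 water and removes 0.439 of that water:
0.439×0.894×(1−α)×1100 = 159.68
(1−α) = 159.68/431.71 = 0.3699;  α = 0.6301.
Bypass flow = 0.6301×1100 = 693.14 lb/h.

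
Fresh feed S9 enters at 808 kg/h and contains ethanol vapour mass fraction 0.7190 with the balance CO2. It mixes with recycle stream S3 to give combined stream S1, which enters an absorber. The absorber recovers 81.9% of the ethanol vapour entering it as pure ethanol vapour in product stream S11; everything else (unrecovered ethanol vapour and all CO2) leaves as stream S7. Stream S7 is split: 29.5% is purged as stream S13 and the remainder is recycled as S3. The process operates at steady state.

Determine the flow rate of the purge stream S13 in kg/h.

CO2 enters only via S9 and leaves only via the purge: 808×0.281 = 0.295×(CO2 in S7), and the absorber passes all CO2, so CO2 in S1 = CO2 in S7 = 769.65 kg/h.
ethanol vapour in S1: m_A = 808×0.719 + (1−0.295)·(1−0.819)·m_A, so m_A = 580.95/0.8724 = 665.93 kg/h.
S7 = (1−0.819)×665.93 + 769.65 = 890.19 kg/h.
Purge S13 = 0.295×890.19 = 262.61 kg/h.

262.6 kg/h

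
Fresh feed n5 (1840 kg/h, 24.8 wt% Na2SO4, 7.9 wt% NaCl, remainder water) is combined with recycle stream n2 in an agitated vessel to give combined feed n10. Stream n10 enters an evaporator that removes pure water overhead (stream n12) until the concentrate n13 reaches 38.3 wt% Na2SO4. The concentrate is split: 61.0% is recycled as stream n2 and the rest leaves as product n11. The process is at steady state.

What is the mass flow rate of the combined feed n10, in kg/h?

Overall Na2SO4 balance (none leaves overhead): Na2SO4 in fresh feed = Na2SO4 in product, i.e. 1840×0.248 = (1−0.610)·n13·0.383.
n13 = 456.32/(0.383×0.390) = 3055 kg/h.
Recycle n2 = 0.610×3055 = 1863.5 kg/h.
Combined feed n10 = 1840 + 1863.5 = 3703.5 kg/h.

3704 kg/h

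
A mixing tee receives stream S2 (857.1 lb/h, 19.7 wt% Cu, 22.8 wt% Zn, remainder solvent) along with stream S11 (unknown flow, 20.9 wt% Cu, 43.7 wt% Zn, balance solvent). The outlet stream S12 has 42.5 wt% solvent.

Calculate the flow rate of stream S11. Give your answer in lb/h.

Let S11 be the unknown flow. Total out = 857.1 + S11.
solvent balance: 492.83 + 0.354·S11 = 0.425·(857.1 + S11)
(0.354 − 0.425)·S11 = 0.425×857.1 − 492.83 = -128.56
S11 = -128.56 / -0.071 = 1810.8 lb/h

1811 lb/h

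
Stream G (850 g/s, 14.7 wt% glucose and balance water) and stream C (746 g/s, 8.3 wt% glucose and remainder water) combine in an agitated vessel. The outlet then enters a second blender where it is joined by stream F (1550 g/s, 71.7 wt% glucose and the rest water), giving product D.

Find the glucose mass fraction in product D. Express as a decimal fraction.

Overall, product flow = 3146 g/s.
glucose in = 850×0.147 + 746×0.083 + 1550×0.717 = 1298.2 g/s.
glucose fraction in D = 0.413.

0.413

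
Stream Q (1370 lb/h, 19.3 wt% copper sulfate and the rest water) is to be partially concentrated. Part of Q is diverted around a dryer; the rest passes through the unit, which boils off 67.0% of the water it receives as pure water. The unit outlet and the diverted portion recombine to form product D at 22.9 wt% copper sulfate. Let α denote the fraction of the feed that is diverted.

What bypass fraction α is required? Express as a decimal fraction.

0.709

All 1370×0.193 = 264.41 lb/h of copper sulfate reaches D, so D = 264.41/0.229 = 1154.6 lb/h and vapour = 215.37 lb/h.
The evaporator receives (1−α)·1370 of feed at 0.807 water and removes 0.670 of that water:
0.670×0.807×(1−α)×1370 = 215.37
(1−α) = 215.37/740.75 = 0.2907;  α = 0.7093.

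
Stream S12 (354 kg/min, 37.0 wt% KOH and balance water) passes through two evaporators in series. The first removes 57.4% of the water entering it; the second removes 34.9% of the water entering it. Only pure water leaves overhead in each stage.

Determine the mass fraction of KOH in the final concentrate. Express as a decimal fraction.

water in feed = 354×0.630 = 223.02 kg/min.
After stage 1: water left = (1−0.574)×223.02 = 95.007; stream total = 225.99 kg/min.
After stage 2: water left = (1−0.349)×95.007 = 61.849; final concentrate = 192.83 kg/min.
KOH fraction = 130.98/192.83 = 0.679.

0.679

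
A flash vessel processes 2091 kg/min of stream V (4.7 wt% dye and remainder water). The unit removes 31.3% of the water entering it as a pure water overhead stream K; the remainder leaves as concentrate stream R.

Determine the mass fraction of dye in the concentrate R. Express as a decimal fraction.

dye is not removed: 2091×0.047 = 98.277 kg/min of dye enters R.
water entering = 2091×0.953 = 1992.7 kg/min; overhead removed = 0.313×1992.7 = 623.72 kg/min.
Concentrate = 2091 − 623.72 = 1467.3 kg/min.
Mass fraction = 98.277/1467.3 = 0.0670.

0.0670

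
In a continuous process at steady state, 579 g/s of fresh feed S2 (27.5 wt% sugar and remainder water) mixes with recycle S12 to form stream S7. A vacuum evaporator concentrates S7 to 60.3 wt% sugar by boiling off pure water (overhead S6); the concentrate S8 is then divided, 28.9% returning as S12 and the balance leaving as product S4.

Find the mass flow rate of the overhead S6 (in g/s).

Overall sugar balance (none leaves overhead): sugar in fresh feed = sugar in product, i.e. 579×0.275 = (1−0.289)·S8·0.603.
S8 = 159.23/(0.603×0.711) = 371.38 g/s.
Recycle S12 = 0.289×371.38 = 107.33 g/s.
Combined feed S7 = 579 + 107.33 = 686.33 g/s.
Overhead S6 = S7 − S8 = 686.33 − 371.38 = 314.95 g/s.

314.9 g/s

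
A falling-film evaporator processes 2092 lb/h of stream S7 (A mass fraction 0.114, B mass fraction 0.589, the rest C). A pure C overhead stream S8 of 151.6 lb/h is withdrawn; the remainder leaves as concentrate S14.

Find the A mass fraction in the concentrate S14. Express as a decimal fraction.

A is not removed: 2092×0.114 = 238.49 lb/h of A enters S14.
Concentrate = 2092 − 151.6 = 1940.4 lb/h.
Mass fraction = 238.49/1940.4 = 0.123.

0.123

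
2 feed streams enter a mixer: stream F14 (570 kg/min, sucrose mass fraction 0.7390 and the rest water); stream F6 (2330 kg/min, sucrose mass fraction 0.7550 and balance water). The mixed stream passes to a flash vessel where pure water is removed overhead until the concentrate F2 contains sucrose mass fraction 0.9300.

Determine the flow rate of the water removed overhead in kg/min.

555.5 kg/min

sucrose entering = 570×0.739 + 2330×0.755 = 2180.4 kg/min.
All sucrose reports to F2, so F2 = 2180.4/0.930 = 2344.5 kg/min.
Total feed = 2900 kg/min; overhead = 2900 − 2344.5 = 555.51 kg/min.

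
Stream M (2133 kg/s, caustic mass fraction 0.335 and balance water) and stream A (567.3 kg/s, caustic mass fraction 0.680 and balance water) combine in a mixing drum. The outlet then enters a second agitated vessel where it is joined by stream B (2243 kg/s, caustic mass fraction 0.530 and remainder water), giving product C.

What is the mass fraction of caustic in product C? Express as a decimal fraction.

Overall, product flow = 4943.3 kg/s.
caustic in = 2133×0.335 + 567.3×0.680 + 2243×0.530 = 2289.1 kg/s.
caustic fraction in C = 0.463.

0.463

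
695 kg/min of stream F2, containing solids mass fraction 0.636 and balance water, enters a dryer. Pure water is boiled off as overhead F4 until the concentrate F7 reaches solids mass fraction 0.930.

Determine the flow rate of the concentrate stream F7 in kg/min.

475.3 kg/min

solids is conserved: 695×0.636 = 442.02 kg/min all reports to the concentrate.
Concentrate = 442.02/(target fraction) = 475.29 kg/min.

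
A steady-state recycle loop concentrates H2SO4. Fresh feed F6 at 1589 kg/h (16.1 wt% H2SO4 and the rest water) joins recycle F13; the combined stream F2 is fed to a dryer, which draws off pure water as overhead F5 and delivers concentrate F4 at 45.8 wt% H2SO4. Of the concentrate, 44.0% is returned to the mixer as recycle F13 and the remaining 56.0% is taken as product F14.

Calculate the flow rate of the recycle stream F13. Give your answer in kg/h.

438.9 kg/h

Overall H2SO4 balance (none leaves overhead): H2SO4 in fresh feed = H2SO4 in product, i.e. 1589×0.161 = (1−0.440)·F4·0.458.
F4 = 255.83/(0.458×0.560) = 997.46 kg/h.
Recycle F13 = 0.440×997.46 = 438.88 kg/h.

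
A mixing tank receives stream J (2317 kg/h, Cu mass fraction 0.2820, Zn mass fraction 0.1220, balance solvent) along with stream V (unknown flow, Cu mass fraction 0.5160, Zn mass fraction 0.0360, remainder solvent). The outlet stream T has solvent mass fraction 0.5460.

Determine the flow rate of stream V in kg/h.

Let V be the unknown flow. Total out = 2317 + V.
solvent balance: 1380.9 + 0.448·V = 0.546·(2317 + V)
(0.448 − 0.546)·V = 0.546×2317 − 1380.9 = -115.85
V = -115.85 / -0.098 = 1182.1 kg/h

1182 kg/h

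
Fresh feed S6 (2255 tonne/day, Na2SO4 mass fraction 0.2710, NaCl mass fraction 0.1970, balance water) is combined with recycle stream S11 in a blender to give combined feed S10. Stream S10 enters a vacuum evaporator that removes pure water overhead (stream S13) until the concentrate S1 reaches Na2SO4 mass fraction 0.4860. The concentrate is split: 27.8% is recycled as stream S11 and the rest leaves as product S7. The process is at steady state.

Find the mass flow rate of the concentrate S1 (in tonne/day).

1742 tonne/day

Overall Na2SO4 balance (none leaves overhead): Na2SO4 in fresh feed = Na2SO4 in product, i.e. 2255×0.271 = (1−0.278)·S1·0.486.
S1 = 611.11/(0.486×0.722) = 1741.6 tonne/day.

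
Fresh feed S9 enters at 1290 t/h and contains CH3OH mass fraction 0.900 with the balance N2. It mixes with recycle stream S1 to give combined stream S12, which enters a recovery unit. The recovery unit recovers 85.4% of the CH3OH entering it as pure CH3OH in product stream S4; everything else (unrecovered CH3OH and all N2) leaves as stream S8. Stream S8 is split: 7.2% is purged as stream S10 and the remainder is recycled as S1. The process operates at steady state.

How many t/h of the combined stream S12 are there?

3135 t/h

N2 enters only via S9 and leaves only via the purge: 1290×0.100 = 0.072×(N2 in S8), and the recovery unit passes all N2, so N2 in S12 = N2 in S8 = 1791.7 t/h.
CH3OH in S12: m_A = 1290×0.900 + (1−0.072)·(1−0.854)·m_A, so m_A = 1161/0.8645 = 1343 t/h.
S12 = 1343 + 1791.7 = 3134.6 t/h.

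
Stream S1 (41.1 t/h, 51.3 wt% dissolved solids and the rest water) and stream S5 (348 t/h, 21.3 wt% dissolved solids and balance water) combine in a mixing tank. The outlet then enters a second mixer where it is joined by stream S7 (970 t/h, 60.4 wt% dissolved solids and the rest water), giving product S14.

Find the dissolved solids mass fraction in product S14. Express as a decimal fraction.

0.5011

Overall, product flow = 1359.1 t/h.
dissolved solids in = 41.1×0.513 + 348×0.213 + 970×0.604 = 681.09 t/h.
dissolved solids fraction in S14 = 0.5011.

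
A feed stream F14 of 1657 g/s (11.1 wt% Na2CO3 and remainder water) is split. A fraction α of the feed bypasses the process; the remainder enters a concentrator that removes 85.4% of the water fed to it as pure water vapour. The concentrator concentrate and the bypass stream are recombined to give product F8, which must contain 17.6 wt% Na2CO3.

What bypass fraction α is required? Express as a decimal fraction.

All 1657×0.111 = 183.93 g/s of Na2CO3 reaches F8, so F8 = 183.93/0.176 = 1045 g/s and vapour = 611.96 g/s.
The evaporator receives (1−α)·1657 of feed at 0.889 water and removes 0.854 of that water:
0.854×0.889×(1−α)×1657 = 611.96
(1−α) = 611.96/1258 = 0.4865;  α = 0.5135.

0.514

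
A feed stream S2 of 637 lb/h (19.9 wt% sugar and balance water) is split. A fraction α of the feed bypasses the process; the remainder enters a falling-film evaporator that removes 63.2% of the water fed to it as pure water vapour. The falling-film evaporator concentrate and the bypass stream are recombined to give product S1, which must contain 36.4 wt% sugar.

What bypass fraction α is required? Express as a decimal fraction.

0.105

All 637×0.199 = 126.76 lb/h of sugar reaches S1, so S1 = 126.76/0.364 = 348.25 lb/h and vapour = 288.75 lb/h.
The evaporator receives (1−α)·637 of feed at 0.801 water and removes 0.632 of that water:
0.632×0.801×(1−α)×637 = 288.75
(1−α) = 288.75/322.47 = 0.8954;  α = 0.1046.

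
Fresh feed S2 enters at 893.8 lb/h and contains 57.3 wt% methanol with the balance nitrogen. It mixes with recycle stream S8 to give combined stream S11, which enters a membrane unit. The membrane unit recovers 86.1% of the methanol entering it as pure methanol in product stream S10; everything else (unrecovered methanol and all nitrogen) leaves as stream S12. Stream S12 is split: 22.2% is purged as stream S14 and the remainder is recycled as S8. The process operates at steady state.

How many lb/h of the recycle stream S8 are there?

nitrogen enters only via S2 and leaves only via the purge: 893.8×0.427 = 0.222×(nitrogen in S12), and the membrane unit passes all nitrogen, so nitrogen in S11 = nitrogen in S12 = 1719.2 lb/h.
methanol in S11: m_A = 893.8×0.573 + (1−0.222)·(1−0.861)·m_A, so m_A = 512.15/0.8919 = 574.25 lb/h.
S12 = (1−0.861)×574.25 + 1719.2 = 1799 lb/h.
Recycle S8 = (1−0.222)×1799 = 1399.6 lb/h.

1400 lb/h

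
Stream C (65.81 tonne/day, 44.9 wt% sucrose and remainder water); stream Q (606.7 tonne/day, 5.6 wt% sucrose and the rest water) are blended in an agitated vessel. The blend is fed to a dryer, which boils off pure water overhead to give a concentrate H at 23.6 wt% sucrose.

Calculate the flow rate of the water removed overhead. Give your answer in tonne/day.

sucrose entering = 65.81×0.449 + 606.7×0.056 = 63.524 tonne/day.
All sucrose reports to H, so H = 63.524/0.236 = 269.17 tonne/day.
Total feed = 672.51 tonne/day; overhead = 672.51 − 269.17 = 403.34 tonne/day.

403.3 tonne/day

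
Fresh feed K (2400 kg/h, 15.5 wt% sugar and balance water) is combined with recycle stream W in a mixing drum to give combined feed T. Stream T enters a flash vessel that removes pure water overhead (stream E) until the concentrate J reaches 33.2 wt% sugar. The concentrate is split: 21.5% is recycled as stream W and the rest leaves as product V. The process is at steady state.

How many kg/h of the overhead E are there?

Overall sugar balance (none leaves overhead): sugar in fresh feed = sugar in product, i.e. 2400×0.155 = (1−0.215)·J·0.332.
J = 372/(0.332×0.785) = 1427.4 kg/h.
Recycle W = 0.215×1427.4 = 306.88 kg/h.
Combined feed T = 2400 + 306.88 = 2706.9 kg/h.
Overhead E = T − J = 2706.9 − 1427.4 = 1279.5 kg/h.

1280 kg/h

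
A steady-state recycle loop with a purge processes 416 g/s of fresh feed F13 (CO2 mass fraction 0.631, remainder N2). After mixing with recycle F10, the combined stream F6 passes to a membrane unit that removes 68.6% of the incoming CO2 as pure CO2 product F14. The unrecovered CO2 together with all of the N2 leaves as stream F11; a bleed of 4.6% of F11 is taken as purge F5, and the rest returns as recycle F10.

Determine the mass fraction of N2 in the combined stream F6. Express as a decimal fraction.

N2 enters only via F13 and leaves only via the purge: 416×0.369 = 0.046×(N2 in F11), and the membrane unit passes all N2, so N2 in F6 = N2 in F11 = 3337 g/s.
CO2 in F6: m_A = 416×0.631 + (1−0.046)·(1−0.686)·m_A, so m_A = 262.5/0.7004 = 374.76 g/s.
F6 = 374.76 + 3337 = 3711.8 g/s.
N2 fraction in F6 = 3337/3711.8 = 0.899.

0.899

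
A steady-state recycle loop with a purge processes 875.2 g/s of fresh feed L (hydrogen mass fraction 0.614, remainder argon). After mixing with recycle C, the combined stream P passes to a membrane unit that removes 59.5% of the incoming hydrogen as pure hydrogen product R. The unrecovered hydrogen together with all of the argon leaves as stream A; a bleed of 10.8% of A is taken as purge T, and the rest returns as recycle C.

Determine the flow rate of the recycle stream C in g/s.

3094 g/s

argon enters only via L and leaves only via the purge: 875.2×0.386 = 0.108×(argon in A), and the membrane unit passes all argon, so argon in P = argon in A = 3128 g/s.
hydrogen in P: m_A = 875.2×0.614 + (1−0.108)·(1−0.595)·m_A, so m_A = 537.37/0.6387 = 841.3 g/s.
A = (1−0.595)×841.3 + 3128 = 3468.8 g/s.
Recycle C = (1−0.108)×3468.8 = 3094.1 g/s.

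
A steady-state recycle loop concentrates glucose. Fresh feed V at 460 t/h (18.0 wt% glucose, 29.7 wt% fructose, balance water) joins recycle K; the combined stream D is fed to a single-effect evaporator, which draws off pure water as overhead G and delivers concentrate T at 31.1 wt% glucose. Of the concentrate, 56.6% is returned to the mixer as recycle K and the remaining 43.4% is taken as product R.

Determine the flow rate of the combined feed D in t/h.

Overall glucose balance (none leaves overhead): glucose in fresh feed = glucose in product, i.e. 460×0.180 = (1−0.566)·T·0.311.
T = 82.8/(0.311×0.434) = 613.45 t/h.
Recycle K = 0.566×613.45 = 347.21 t/h.
Combined feed D = 460 + 347.21 = 807.21 t/h.

807.2 t/h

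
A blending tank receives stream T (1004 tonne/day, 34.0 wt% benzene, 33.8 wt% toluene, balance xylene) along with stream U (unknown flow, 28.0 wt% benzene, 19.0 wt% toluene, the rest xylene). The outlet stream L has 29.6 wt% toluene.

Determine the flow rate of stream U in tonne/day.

397.8 tonne/day

Let U be the unknown flow. Total out = 1004 + U.
toluene balance: 339.35 + 0.190·U = 0.296·(1004 + U)
(0.190 − 0.296)·U = 0.296×1004 − 339.35 = -42.168
U = -42.168 / -0.106 = 397.81 tonne/day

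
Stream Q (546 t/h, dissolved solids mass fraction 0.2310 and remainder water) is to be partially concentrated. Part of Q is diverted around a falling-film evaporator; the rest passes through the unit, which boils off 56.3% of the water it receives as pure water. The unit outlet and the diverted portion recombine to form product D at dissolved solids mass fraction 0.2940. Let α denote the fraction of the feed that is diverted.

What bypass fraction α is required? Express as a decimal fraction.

0.505

All 546×0.231 = 126.13 t/h of dissolved solids reaches D, so D = 126.13/0.294 = 429 t/h and vapour = 117 t/h.
The evaporator receives (1−α)·546 of feed at 0.769 water and removes 0.563 of that water:
0.563×0.769×(1−α)×546 = 117
(1−α) = 117/236.39 = 0.4949;  α = 0.5051.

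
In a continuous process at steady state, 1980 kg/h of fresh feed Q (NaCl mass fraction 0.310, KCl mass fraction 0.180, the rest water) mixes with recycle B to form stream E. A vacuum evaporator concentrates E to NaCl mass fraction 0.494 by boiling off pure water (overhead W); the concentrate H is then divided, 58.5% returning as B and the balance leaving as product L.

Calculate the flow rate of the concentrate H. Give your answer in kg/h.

2994 kg/h

Overall NaCl balance (none leaves overhead): NaCl in fresh feed = NaCl in product, i.e. 1980×0.310 = (1−0.585)·H·0.494.
H = 613.8/(0.494×0.415) = 2994 kg/h.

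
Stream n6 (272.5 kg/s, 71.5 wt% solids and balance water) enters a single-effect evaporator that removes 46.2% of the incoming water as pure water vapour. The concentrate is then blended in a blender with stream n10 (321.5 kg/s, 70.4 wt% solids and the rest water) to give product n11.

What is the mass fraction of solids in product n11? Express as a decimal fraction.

Vapour removed = 0.462×0.285×272.5 = 35.88 kg/s; concentrate = 236.62 kg/s.
solids reaching the mixer = 194.84 (from concentrate) + 321.5×0.704 = 421.17 kg/s.
Product flow = 236.62 + 321.5 = 558.12 kg/s; solids fraction = 0.755.

0.755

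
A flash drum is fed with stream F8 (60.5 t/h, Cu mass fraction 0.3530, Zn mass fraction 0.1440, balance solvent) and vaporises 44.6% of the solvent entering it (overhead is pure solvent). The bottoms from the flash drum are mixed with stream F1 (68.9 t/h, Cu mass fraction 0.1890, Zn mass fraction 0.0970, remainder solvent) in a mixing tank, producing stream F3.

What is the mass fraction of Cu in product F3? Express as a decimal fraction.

0.2968

Vapour removed = 0.446×0.503×60.5 = 13.572 t/h; concentrate = 46.928 t/h.
Cu reaching the mixer = 21.357 (from concentrate) + 68.9×0.189 = 34.379 t/h.
Product flow = 46.928 + 68.9 = 115.83 t/h; Cu fraction = 0.2968.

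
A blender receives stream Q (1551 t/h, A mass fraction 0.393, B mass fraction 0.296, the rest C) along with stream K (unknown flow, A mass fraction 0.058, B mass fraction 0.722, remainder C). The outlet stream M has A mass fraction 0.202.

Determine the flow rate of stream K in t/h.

Let K be the unknown flow. Total out = 1551 + K.
A balance: 609.54 + 0.058·K = 0.202·(1551 + K)
(0.058 − 0.202)·K = 0.202×1551 − 609.54 = -296.24
K = -296.24 / -0.144 = 2057.2 t/h

2057 t/h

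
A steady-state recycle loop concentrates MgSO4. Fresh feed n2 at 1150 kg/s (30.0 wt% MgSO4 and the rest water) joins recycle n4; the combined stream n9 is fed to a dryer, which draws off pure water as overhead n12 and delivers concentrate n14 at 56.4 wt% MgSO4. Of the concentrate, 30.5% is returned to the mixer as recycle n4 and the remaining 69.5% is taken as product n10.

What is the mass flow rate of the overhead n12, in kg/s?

Overall MgSO4 balance (none leaves overhead): MgSO4 in fresh feed = MgSO4 in product, i.e. 1150×0.300 = (1−0.305)·n14·0.564.
n14 = 345/(0.564×0.695) = 880.15 kg/s.
Recycle n4 = 0.305×880.15 = 268.44 kg/s.
Combined feed n9 = 1150 + 268.44 = 1418.4 kg/s.
Overhead n12 = n9 − n14 = 1418.4 − 880.15 = 538.3 kg/s.

538.3 kg/s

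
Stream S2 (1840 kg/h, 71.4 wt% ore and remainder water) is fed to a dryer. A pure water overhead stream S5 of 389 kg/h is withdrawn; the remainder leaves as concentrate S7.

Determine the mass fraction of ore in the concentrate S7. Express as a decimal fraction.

ore is not removed: 1840×0.714 = 1313.8 kg/h of ore enters S7.
Concentrate = 1840 − 389 = 1451 kg/h.
Mass fraction = 1313.8/1451 = 0.905.

0.905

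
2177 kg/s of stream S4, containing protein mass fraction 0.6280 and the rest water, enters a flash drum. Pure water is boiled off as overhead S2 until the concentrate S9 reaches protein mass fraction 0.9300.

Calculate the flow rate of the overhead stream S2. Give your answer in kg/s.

706.9 kg/s

protein is conserved: 2177×0.628 = 1367.2 kg/s all reports to the concentrate.
Concentrate = 1367.2/(target fraction) = 1470.1 kg/s.
Overhead = 2177 − 1470.1 = 706.94 kg/s.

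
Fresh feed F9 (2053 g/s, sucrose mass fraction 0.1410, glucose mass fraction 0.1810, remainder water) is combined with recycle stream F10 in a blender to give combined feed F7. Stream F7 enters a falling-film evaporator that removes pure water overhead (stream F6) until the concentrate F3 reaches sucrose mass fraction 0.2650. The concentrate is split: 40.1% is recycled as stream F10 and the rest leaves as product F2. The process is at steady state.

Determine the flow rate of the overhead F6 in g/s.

Overall sucrose balance (none leaves overhead): sucrose in fresh feed = sucrose in product, i.e. 2053×0.141 = (1−0.401)·F3·0.265.
F3 = 289.47/(0.265×0.599) = 1823.6 g/s.
Recycle F10 = 0.401×1823.6 = 731.27 g/s.
Combined feed F7 = 2053 + 731.27 = 2784.3 g/s.
Overhead F6 = F7 − F3 = 2784.3 − 1823.6 = 960.65 g/s.

960.6 g/s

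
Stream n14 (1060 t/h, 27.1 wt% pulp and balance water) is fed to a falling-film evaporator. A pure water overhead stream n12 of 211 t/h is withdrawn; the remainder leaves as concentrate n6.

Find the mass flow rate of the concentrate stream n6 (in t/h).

849 t/h

Concentrate = 1060 − 211 = 849 t/h.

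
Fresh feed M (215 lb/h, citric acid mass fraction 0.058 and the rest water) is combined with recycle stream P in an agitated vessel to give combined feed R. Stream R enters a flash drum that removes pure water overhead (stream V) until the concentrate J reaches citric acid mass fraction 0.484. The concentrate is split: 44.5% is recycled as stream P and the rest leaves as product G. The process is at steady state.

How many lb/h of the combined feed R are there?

235.7 lb/h

Overall citric acid balance (none leaves overhead): citric acid in fresh feed = citric acid in product, i.e. 215×0.058 = (1−0.445)·J·0.484.
J = 12.47/(0.484×0.555) = 46.422 lb/h.
Recycle P = 0.445×46.422 = 20.658 lb/h.
Combined feed R = 215 + 20.658 = 235.66 lb/h.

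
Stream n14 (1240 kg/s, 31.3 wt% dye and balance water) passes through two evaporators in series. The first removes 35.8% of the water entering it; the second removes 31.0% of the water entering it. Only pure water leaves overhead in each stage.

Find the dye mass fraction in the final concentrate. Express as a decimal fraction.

water in feed = 1240×0.687 = 851.88 kg/s.
After stage 1: water left = (1−0.358)×851.88 = 546.91; stream total = 935.03 kg/s.
After stage 2: water left = (1−0.310)×546.91 = 377.37; final concentrate = 765.49 kg/s.
dye fraction = 388.12/765.49 = 0.507.

0.507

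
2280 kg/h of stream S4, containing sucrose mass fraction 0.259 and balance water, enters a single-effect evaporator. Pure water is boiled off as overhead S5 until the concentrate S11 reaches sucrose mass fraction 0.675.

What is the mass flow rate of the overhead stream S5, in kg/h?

sucrose is conserved: 2280×0.259 = 590.52 kg/h all reports to the concentrate.
Concentrate = 590.52/(target fraction) = 874.84 kg/h.
Overhead = 2280 − 874.84 = 1405.2 kg/h.

1405 kg/h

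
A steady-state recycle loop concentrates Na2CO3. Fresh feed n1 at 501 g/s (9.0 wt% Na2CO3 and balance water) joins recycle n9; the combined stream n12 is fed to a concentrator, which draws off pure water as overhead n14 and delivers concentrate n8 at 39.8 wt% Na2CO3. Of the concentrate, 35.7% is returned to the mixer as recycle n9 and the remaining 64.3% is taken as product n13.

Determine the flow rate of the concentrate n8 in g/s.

176.2 g/s

Overall Na2CO3 balance (none leaves overhead): Na2CO3 in fresh feed = Na2CO3 in product, i.e. 501×0.090 = (1−0.357)·n8·0.398.
n8 = 45.09/(0.398×0.643) = 176.19 g/s.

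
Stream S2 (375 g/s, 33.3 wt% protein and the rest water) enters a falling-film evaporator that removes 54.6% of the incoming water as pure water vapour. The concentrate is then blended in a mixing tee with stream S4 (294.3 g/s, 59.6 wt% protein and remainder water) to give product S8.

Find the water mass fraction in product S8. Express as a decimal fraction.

Vapour removed = 0.546×0.667×375 = 136.57 g/s; concentrate = 238.43 g/s.
water reaching the mixer = 113.56 (from concentrate) + 294.3×0.404 = 232.45 g/s.
Product flow = 238.43 + 294.3 = 532.73 g/s; water fraction = 0.436.

0.436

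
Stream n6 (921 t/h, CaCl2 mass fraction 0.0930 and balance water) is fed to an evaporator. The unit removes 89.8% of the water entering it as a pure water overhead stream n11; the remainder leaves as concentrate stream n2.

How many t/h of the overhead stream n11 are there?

750.1 t/h

water entering = 921×0.907 = 835.35 t/h; overhead removed = 0.898×835.35 = 750.14 t/h.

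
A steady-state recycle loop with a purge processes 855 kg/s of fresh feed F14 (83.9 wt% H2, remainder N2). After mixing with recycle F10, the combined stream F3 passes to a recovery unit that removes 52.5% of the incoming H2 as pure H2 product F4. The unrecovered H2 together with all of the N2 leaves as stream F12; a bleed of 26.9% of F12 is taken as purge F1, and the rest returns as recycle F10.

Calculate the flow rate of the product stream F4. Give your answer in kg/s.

H2 in F3: m_A = 855×0.839 + (1−0.269)·(1−0.525)·m_A, so m_A = 717.35/0.6528 = 1098.9 kg/s.
Product F4 = 0.525×1098.9 = 576.93 kg/s.

576.9 kg/s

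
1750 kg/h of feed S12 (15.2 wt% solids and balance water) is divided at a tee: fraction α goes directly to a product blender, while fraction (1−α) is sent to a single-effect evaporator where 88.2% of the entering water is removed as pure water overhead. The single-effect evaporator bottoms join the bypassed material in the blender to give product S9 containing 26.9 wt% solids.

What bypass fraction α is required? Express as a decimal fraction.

0.418

All 1750×0.152 = 266 kg/h of solids reaches S9, so S9 = 266/0.269 = 988.85 kg/h and vapour = 761.15 kg/h.
The evaporator receives (1−α)·1750 of feed at 0.848 water and removes 0.882 of that water:
0.882×0.848×(1−α)×1750 = 761.15
(1−α) = 761.15/1308.9 = 0.5815;  α = 0.4185.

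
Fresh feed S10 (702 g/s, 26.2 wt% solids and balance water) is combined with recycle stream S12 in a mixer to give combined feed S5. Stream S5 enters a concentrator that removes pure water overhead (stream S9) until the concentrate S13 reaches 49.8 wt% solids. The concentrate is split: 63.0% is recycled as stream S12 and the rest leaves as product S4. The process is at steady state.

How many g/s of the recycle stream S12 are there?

Overall solids balance (none leaves overhead): solids in fresh feed = solids in product, i.e. 702×0.262 = (1−0.630)·S13·0.498.
S13 = 183.92/(0.498×0.370) = 998.18 g/s.
Recycle S12 = 0.630×998.18 = 628.85 g/s.

628.9 g/s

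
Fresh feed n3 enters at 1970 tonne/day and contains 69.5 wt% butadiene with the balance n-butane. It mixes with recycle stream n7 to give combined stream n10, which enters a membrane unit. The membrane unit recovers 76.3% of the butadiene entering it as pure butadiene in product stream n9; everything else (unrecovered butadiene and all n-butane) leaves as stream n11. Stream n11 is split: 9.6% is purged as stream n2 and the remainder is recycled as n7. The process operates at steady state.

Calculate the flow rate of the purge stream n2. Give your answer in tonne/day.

n-butane enters only via n3 and leaves only via the purge: 1970×0.305 = 0.096×(n-butane in n11), and the membrane unit passes all n-butane, so n-butane in n10 = n-butane in n11 = 6258.9 tonne/day.
butadiene in n10: m_A = 1970×0.695 + (1−0.096)·(1−0.763)·m_A, so m_A = 1369.1/0.7858 = 1742.5 tonne/day.
n11 = (1−0.763)×1742.5 + 6258.9 = 6671.8 tonne/day.
Purge n2 = 0.096×6671.8 = 640.49 tonne/day.

640.5 tonne/day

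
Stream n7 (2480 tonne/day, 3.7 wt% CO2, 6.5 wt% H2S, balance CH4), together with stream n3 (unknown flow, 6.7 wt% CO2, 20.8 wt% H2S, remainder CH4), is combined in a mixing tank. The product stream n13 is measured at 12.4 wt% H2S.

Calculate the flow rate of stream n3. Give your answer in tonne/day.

1742 tonne/day

Let n3 be the unknown flow. Total out = 2480 + n3.
H2S balance: 161.2 + 0.208·n3 = 0.124·(2480 + n3)
(0.208 − 0.124)·n3 = 0.124×2480 − 161.2 = 146.32
n3 = 146.32 / 0.084 = 1741.9 tonne/day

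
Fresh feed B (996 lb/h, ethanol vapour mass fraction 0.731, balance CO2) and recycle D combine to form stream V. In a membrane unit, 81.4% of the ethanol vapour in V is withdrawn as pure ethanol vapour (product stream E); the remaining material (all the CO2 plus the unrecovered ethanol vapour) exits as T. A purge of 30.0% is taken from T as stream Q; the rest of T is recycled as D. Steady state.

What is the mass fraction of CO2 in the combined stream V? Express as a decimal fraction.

0.516

CO2 enters only via B and leaves only via the purge: 996×0.269 = 0.300×(CO2 in T), and the membrane unit passes all CO2, so CO2 in V = CO2 in T = 893.08 lb/h.
ethanol vapour in V: m_A = 996×0.731 + (1−0.300)·(1−0.814)·m_A, so m_A = 728.08/0.8698 = 837.06 lb/h.
V = 837.06 + 893.08 = 1730.1 lb/h.
CO2 fraction in V = 893.08/1730.1 = 0.516.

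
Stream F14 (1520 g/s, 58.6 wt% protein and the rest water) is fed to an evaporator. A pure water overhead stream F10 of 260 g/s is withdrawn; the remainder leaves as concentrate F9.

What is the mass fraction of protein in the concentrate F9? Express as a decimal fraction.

0.7069

protein is not removed: 1520×0.586 = 890.72 g/s of protein enters F9.
Concentrate = 1520 − 260 = 1260 g/s.
Mass fraction = 890.72/1260 = 0.7069.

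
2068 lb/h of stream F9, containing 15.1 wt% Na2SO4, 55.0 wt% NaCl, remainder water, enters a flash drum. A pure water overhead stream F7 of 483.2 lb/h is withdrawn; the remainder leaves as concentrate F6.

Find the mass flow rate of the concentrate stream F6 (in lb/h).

Concentrate = 2068 − 483.2 = 1584.8 lb/h.

1585 lb/h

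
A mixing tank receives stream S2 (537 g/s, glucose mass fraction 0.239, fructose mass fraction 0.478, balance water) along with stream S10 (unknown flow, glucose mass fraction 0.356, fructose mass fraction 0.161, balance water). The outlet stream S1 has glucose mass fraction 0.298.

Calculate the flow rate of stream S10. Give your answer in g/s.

Let S10 be the unknown flow. Total out = 537 + S10.
glucose balance: 128.34 + 0.356·S10 = 0.298·(537 + S10)
(0.356 − 0.298)·S10 = 0.298×537 − 128.34 = 31.683
S10 = 31.683 / 0.058 = 546.26 g/s

546.3 g/s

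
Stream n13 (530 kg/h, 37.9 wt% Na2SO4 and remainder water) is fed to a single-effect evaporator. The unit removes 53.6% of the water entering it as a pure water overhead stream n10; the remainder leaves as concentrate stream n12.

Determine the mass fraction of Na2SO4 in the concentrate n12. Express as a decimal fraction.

0.568

Na2SO4 is not removed: 530×0.379 = 200.87 kg/h of Na2SO4 enters n12.
water entering = 530×0.621 = 329.13 kg/h; overhead removed = 0.536×329.13 = 176.41 kg/h.
Concentrate = 530 − 176.41 = 353.59 kg/h.
Mass fraction = 200.87/353.59 = 0.568.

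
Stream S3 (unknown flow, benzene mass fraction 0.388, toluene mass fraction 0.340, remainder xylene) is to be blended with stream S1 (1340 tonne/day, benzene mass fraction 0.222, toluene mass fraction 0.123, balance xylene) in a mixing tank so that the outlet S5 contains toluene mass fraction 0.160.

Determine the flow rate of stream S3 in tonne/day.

Let S3 be the unknown flow. Total out = 1340 + S3.
toluene balance: 164.82 + 0.340·S3 = 0.160·(1340 + S3)
(0.340 − 0.160)·S3 = 0.160×1340 − 164.82 = 49.58
S3 = 49.58 / 0.180 = 275.44 tonne/day

275.4 tonne/day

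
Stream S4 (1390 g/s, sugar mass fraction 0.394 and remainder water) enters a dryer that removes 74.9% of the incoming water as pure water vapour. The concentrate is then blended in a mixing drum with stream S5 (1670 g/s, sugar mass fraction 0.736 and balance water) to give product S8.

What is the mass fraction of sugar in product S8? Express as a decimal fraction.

Vapour removed = 0.749×0.606×1390 = 630.91 g/s; concentrate = 759.09 g/s.
sugar reaching the mixer = 547.66 (from concentrate) + 1670×0.736 = 1776.8 g/s.
Product flow = 759.09 + 1670 = 2429.1 g/s; sugar fraction = 0.731.

0.731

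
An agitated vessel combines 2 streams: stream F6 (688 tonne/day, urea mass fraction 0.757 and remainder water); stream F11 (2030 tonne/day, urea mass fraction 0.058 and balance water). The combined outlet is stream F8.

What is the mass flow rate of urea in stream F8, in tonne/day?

urea out = urea in = 688×0.757 + 2030×0.058 = 638.56 tonne/day.

638.6 tonne/day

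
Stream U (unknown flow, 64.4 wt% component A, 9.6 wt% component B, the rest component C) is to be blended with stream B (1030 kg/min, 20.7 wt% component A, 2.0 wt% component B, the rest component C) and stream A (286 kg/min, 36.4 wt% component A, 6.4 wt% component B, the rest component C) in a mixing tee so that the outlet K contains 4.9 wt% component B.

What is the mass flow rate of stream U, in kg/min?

Let U be the unknown flow. Total out = 1316 + U.
component B balance: 38.904 + 0.096·U = 0.049·(1316 + U)
(0.096 − 0.049)·U = 0.049×1316 − 38.904 = 25.58
U = 25.58 / 0.047 = 544.26 kg/min

544.3 kg/min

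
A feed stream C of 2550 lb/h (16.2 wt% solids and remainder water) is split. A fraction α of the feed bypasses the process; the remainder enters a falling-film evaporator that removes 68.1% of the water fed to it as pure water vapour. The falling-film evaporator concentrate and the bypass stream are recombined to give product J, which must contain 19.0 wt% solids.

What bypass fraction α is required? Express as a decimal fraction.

All 2550×0.162 = 413.1 lb/h of solids reaches J, so J = 413.1/0.190 = 2174.2 lb/h and vapour = 375.79 lb/h.
The evaporator receives (1−α)·2550 of feed at 0.838 water and removes 0.681 of that water:
0.681×0.838×(1−α)×2550 = 375.79
(1−α) = 375.79/1455.2 = 0.2582;  α = 0.7418.

0.742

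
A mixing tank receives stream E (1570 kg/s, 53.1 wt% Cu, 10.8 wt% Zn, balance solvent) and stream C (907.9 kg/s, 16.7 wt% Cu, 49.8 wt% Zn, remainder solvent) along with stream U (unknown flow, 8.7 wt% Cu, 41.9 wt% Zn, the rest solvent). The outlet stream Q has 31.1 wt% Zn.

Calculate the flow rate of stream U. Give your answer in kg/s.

1379 kg/s

Let U be the unknown flow. Total out = 2477.9 + U.
Zn balance: 621.69 + 0.419·U = 0.311·(2477.9 + U)
(0.419 − 0.311)·U = 0.311×2477.9 − 621.69 = 148.93
U = 148.93 / 0.108 = 1379 kg/s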